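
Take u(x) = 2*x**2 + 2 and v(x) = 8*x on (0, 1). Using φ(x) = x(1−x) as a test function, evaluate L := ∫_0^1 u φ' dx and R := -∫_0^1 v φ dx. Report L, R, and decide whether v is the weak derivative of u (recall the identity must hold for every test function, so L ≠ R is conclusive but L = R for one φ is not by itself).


LHS = -1/3, RHS = -2/3. No, v is not the weak derivative of u.

u(x) = 2*x**2 + 2, classical derivative u'(x) = 4*x.
φ(x) = x(1−x), so φ'(x) = 1 - 2*x.
Note φ(0) = φ(1) = 0, so the boundary term u·φ vanishes.
LHS = ∫_0^1 u(x) φ'(x) dx = ∫_0^1 (-4*x^3 + 2*x^2 - 4*x + 2) dx. Term by term:
  ∫_0^1 -4*x^3 dx = -1;  ∫_0^1 2*x^2 dx = 2/3;  ∫_0^1 -4*x dx = -2;
  ∫_0^1 2 dx = 2.
Sum: -1 + 2/3 − 2 + 2 = -1/3.
So LHS = -1/3.
∫_0^1 v(x) φ(x) dx = ∫_0^1 (-8*x^3 + 8*x^2) dx. Term by term:
  ∫_0^1 -8*x^3 dx = -2;  ∫_0^1 8*x^2 dx = 8/3.
Sum: -2 + 8/3 = 2/3.
So RHS = -∫_0^1 v(x) φ(x) dx = -2/3.
LHS − RHS = 1/3 ≠ 0, so the identity fails.
(For a valid weak derivative the identity must hold for EVERY test function, in particular this one. The failure shows v is NOT the weak derivative of u.)
Correct weak derivative would be u'(x) = 4*x.


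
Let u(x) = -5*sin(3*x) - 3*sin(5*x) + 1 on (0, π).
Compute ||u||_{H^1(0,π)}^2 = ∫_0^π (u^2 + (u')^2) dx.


||u||_{H^1(0,π)}^2 = -136/15 + 243*π

u'(x) = -15*cos(3*x) - 15*cos(5*x).
Expand u² and (u')² and integrate term by term on (0, π), using: for integers n ≥ 1, ∫_0^π sin²(nx) dx = ∫_0^π cos²(nx) dx = π/2; for n ≠ n', ∫_0^π sin(nx)sin(n'x) dx = ∫_0^π cos(nx)cos(n'x) dx = 0; and by product-to-sum, ∫_0^π sin(nx)cos(n'x) dx = ½∫_0^π [sin((n+n')x) + sin((n−n')x)] dx, which is 0 when n+n' is even and 2n/(n²−n'²) when n+n' is odd (it need not vanish on (0, π)). For the constant mode: ∫_0^π 1 dx = π, ∫_0^π cos(nx) dx = 0, ∫_0^π sin(nx) dx = (1−(−1)^n)/n.
  u² squared terms: (1)²·∫1 dx = 1·π = π;  (-5)²·∫sin(3x)² dx = 25·π/2 = 25*π/2;  (-3)²·∫sin(5x)² dx = 9·π/2 = 9*π/2.
  u² cross terms: 2·(1)·(-5)·∫1·sin(3x) dx = -10·(2/3) = -20/3;  2·(1)·(-3)·∫1·sin(5x) dx = -6·(2/5) = -12/5;  2·(-5)·(-3)·∫sin(3x)·sin(5x) dx = 30·(0) = 0.
  So ∫_0^π u² dx = π + 25*π/2 + 9*π/2 − 20/3 − 12/5 + 0 = -136/15 + 18*π.
  (u')² squared terms: (-15)²·∫cos(3x)² dx = 225·π/2 = 225*π/2;  (-15)²·∫cos(5x)² dx = 225·π/2 = 225*π/2.
  (u')² cross terms: 2·(-15)·(-15)·∫cos(3x)·cos(5x) dx = 450·(0) = 0.
  So ∫_0^π (u')² dx = 225*π/2 + 225*π/2 + 0 = 225*π.
||u||_{H^1}^2 = (-136/15 + 18*π) + (225*π) = -136/15 + 243*π.


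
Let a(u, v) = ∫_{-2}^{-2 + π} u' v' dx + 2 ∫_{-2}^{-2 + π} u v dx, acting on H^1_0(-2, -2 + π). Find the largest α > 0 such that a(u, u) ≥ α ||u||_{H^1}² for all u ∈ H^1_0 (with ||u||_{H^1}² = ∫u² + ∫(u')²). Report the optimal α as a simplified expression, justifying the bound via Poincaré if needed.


α = 1

Coercivity of a(·,·) on H^1_0(-2, -2 + π) means a(u, u) ≥ α ||u||_{H^1}² for every u ∈ H^1_0.
The interval has length L = π, and Poincaré/coercivity depend only on L. Here a(u, u) = ∫(u')² + (2)·∫u².
Here c = 2 ≥ 1, so a(u,u) = ∫(u')² + c∫u² ≥ ∫(u')² + ∫u² = ||u||_{H^1}², i.e. α = 1 works. No larger α is possible: a(u,u) ≥ α||u||_{H^1}² means (1−α)∫(u')² ≥ (α−c)∫u², and for the modes u_n = sin(nπ(x−x₀)/L) (x₀ the left endpoint) one has ∫u_n²/∫(u_n')² = (L/(nπ))² → 0, so a(u_n,u_n)/||u_n||_{H^1}² → 1. Hence the optimal constant is α = 1.
Therefore α = 1.


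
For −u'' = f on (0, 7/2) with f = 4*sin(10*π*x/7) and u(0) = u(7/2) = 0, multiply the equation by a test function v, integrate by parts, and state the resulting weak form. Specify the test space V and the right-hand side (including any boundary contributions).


V = H^1_0(0, 7/2) (so v(0) = v(7/2) = 0); weak form: ∫_0^7/2 u'v' dx = ∫_0^7/2 (4*sin(10*π*x/7)) v dx for all v ∈ V.

Multiply both sides by a test function v and integrate from 0 to 7/2:
  ∫_0^7/2 −u''(x) v(x) dx = ∫_0^7/2 f(x) v(x) dx.
Integrate the LHS by parts once:
  ∫_0^7/2 −u'' v dx = −[u'(x) v(x)]_0^7/2 + ∫_0^7/2 u'(x) v'(x) dx.
Thus ∫_0^7/2 u'(x) v'(x) dx = ∫_0^7/2 f(x) v(x) dx + [u'(x) v(x)]_0^7/2.
Choose V so that boundary terms are either known or forced to vanish.
u is Dirichlet: u(0) = u(7/2) = 0. Let V = H^1_0(0, 7/2); then v(0) = v(7/2) = 0, and [u' v]_0^7/2 = 0.
Weak formulation: find u (satisfying any essential BC) such that ∫_0^7/2 u'(x) v'(x) dx = ∫_0^7/2 f v dx for all v ∈ V.
Substituting f(x) = 4*sin(10*π*x/7), the right-hand side is ∫_0^7/2 (4*sin(10*π*x/7)) v dx.


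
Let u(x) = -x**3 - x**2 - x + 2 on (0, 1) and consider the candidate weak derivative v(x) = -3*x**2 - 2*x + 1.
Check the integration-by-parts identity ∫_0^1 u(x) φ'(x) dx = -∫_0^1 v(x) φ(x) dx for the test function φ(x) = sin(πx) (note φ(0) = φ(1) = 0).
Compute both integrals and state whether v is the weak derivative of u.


LHS = -12/π^3 + 7/π, RHS = -12/π^3 + 3/π. No, v is not the weak derivative of u.

u(x) = -x**3 - x**2 - x + 2, classical derivative u'(x) = -3*x**2 - 2*x - 1.
φ(x) = sin(πx), so φ'(x) = π*cos(π*x).
Note φ(0) = φ(1) = 0, so the boundary term u·φ vanishes.
LHS = ∫_0^1 u(x) φ'(x) dx = ∫_0^1 (-π*x^3*cos(π*x) - π*x^2*cos(π*x) - π*x*cos(π*x) + 2*π*cos(π*x)) dx. Term by term:
  ∫_0^1 2*π*cos(π*x) dx = 0;  ∫_0^1 -π*x*cos(π*x) dx = 2/π;  ∫_0^1 -π*x^2*cos(π*x) dx = 2/π;
  ∫_0^1 -π*x^3*cos(π*x) dx = -12/π^3 + 3/π.
Sum: 0 + 2/π + 2/π + -12/π^3 + 3/π = -12/π^3 + 7/π.
So LHS = -12/π^3 + 7/π.
∫_0^1 v(x) φ(x) dx = ∫_0^1 (-3*x^2*sin(π*x) - 2*x*sin(π*x) + sin(π*x)) dx. Term by term:
  ∫_0^1 -3*x^2*sin(π*x) dx = -3/π + 12/π^3;  ∫_0^1 -2*x*sin(π*x) dx = -2/π;  ∫_0^1 sin(π*x) dx = 2/π.
Sum: -3/π + 12/π^3 − 2/π + 2/π = -3/π + 12/π^3.
So RHS = -∫_0^1 v(x) φ(x) dx = -12/π^3 + 3/π.
LHS − RHS = 4/π ≠ 0, so the identity fails.
(For a valid weak derivative the identity must hold for EVERY test function, in particular this one. The failure shows v is NOT the weak derivative of u.)
Correct weak derivative would be u'(x) = -3*x**2 - 2*x - 1.


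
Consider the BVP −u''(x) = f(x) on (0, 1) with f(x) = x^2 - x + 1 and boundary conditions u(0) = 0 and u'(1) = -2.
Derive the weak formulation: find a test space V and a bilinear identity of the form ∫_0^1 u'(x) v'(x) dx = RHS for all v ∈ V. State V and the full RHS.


V = {v ∈ H^1(0, 1) : v(0) = 0} (test functions vanish at x = 0 where u is specified); weak form: ∫_0^1 u'v' dx = ∫_0^1 (x^2 - x + 1) v dx − 2·v(1) for all v ∈ V.

Multiply both sides by a test function v and integrate from 0 to 1:
  ∫_0^1 −u''(x) v(x) dx = ∫_0^1 f(x) v(x) dx.
Integrate the LHS by parts once:
  ∫_0^1 −u'' v dx = −[u'(x) v(x)]_0^1 + ∫_0^1 u'(x) v'(x) dx.
Thus ∫_0^1 u'(x) v'(x) dx = ∫_0^1 f(x) v(x) dx + [u'(x) v(x)]_0^1.
Choose V so that boundary terms are either known or forced to vanish.
Mixed BC: u(0) = 0 (Dirichlet) and u'(1) = -2 (Neumann). Define V = {v ∈ H^1(0, 1) : v(0) = 0}. Then [u' v]_0^1 = u'(1)·v(1) − u'(0)·0 = − 2·v(1).
Weak formulation: find u (satisfying any essential BC) such that ∫_0^1 u'(x) v'(x) dx = ∫_0^1 f v dx − 2·v(1) for all v ∈ V (Dirichlet at 0 absorbed into V; Neumann datum at x = 1 contributes the boundary term).
Substituting f(x) = x^2 - x + 1, the right-hand side is ∫_0^1 (x^2 - x + 1) v dx − 2·v(1).


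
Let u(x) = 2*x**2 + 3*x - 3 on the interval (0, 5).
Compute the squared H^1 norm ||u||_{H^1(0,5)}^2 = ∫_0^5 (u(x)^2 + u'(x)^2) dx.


||u||_{H^1}^2 = 15245/3

The H^1 norm (squared) on an interval (0, L) is
  ||u||_{H^1}^2 = ∫_0^L u(x)^2 dx + ∫_0^L u'(x)^2 dx.
Compute u'(x) = 4*x + 3.
Then u(x)^2 = 4*x**4 + 12*x**3 - 3*x**2 - 18*x + 9 and u'(x)^2 = 16*x**2 + 24*x + 9.
Integrate each monomial from 0 to 5 using ∫_0^5 c·x^n dx = c·5^(n+1)/(n+1):
  ∫_0^5 u(x)^2 dx = ∫_0^5 (4*x^4 + 12*x^3 - 3*x^2 - 18*x + 9) dx. Term by term:
    ∫_0^5 4*x^4 dx = 2500;  ∫_0^5 12*x^3 dx = 1875;  ∫_0^5 -3*x^2 dx = -125;
    ∫_0^5 -18*x dx = -225;  ∫_0^5 9 dx = 45.
  Sum: 2500 + 1875 − 125 − 225 + 45 = 4070.
  ∫_0^5 u'(x)^2 dx = ∫_0^5 (16*x^2 + 24*x + 9) dx. Term by term:
    ∫_0^5 16*x^2 dx = 2000/3;  ∫_0^5 24*x dx = 300;  ∫_0^5 9 dx = 45.
  Sum: 2000/3 + 300 + 45 = 3035/3.
Adding: ||u||_{H^1}^2 = 4070 + 3035/3 = 15245/3.


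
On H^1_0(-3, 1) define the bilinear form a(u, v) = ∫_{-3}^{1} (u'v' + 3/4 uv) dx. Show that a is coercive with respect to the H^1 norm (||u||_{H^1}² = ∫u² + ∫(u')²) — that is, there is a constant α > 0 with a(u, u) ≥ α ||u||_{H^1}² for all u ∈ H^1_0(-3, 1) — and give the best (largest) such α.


α = (π^2 + 12)/(π^2 + 16)

Coercivity of a(·,·) on H^1_0(-3, 1) means a(u, u) ≥ α ||u||_{H^1}² for every u ∈ H^1_0.
The interval has length L = 4, and Poincaré/coercivity depend only on L. Here a(u, u) = ∫(u')² + (3/4)·∫u².
Here 0 < c = 3/4 < 1. The condition a(u,u) ≥ α||u||_{H^1}² reads (1−α)∫(u')² ≥ (α−c)∫u². Any admissible α is ≤ 1 (rapidly oscillating u have ∫u²/∫(u')² → 0), and α = 1 would force 0 ≥ (1−c)∫u², impossible since c < 1; so 1−α > 0. By the sharp Poincaré inequality on H^1_0 of an interval of length L, ∫(u')² ≥ (π/L)²∫u² with equality for the first sine mode sin(π(x−x₀)/L) (x₀ the left endpoint), so the inequality holds for all u iff (1−α)(π/L)² ≥ α − c, i.e. α ≤ ((π/L)² + c)/((π/L)² + 1) = (1 + c(L/π)²)/(1 + (L/π)²). With (π/L)² = π^2/16 and c = 3/4, the largest admissible constant is α = ((π/L)² + c)/((π/L)² + 1).
Simplifying, α = (π^2 + 12)/(π^2 + 16).


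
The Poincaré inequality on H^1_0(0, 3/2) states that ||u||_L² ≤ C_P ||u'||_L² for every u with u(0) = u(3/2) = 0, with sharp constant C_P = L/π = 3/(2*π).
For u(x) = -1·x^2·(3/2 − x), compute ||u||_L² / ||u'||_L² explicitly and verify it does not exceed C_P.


||u||_L² / ||u'||_L² = 3*sqrt(14)/28 < C_P = 3/(2*π).

u(x) = -1·x^2·(3/2 − x), so u'(x) = 3*x*(x - 1).
u(x) = -1·x^2·(3/2 − x) vanishes at x = 0 and x = 3/2, so u ∈ H^1_0(0, 3/2). Differentiate via the product rule and integrate the resulting polynomials term by term.
  ∫_0^3/2 u² dx = ∫_0^3/2 (x^6 - 3*x^5 + 9*x^4/4) dx. Term by term:
    ∫_0^3/2 x^6 dx = 2187/896;  ∫_0^3/2 -3*x^5 dx = -729/128;  ∫_0^3/2 9*x^4/4 dx = 2187/640.
  Sum: 2187/896 − 729/128 + 2187/640 = 729/4480.
  ∫_0^3/2 (u')² dx = ∫_0^3/2 (9*x^4 - 18*x^3 + 9*x^2) dx. Term by term:
    ∫_0^3/2 9*x^4 dx = 2187/160;  ∫_0^3/2 -18*x^3 dx = -729/32;  ∫_0^3/2 9*x^2 dx = 81/8.
  Sum: 2187/160 − 729/32 + 81/8 = 81/80.
∫_0^3/2 u² dx = 729/4480, so ||u||_L² = 27*sqrt(70)/560.
∫_0^3/2 (u')² dx = 81/80, so ||u'||_L² = 9*sqrt(5)/20.
Ratio ||u||_L² / ||u'||_L² = 3*sqrt(14)/28.
Sharp Poincaré constant on H^1_0(0, 3/2) is C_P = L/π = 3/(2*π), achieved by sin(2*π/3·x).
A polynomial bump cannot attain the sharp Poincaré constant (only the first sine eigenfunction does), so the ratio is strictly less than C_P, consistent with ||u||_L² ≤ C_P ||u'||_L².


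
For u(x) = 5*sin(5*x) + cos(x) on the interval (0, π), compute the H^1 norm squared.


||u||_{H^1(0,π)}^2 = 326*π

u'(x) = -sin(x) + 25*cos(5*x).
Expand u² and (u')² and integrate term by term on (0, π), using: for integers n ≥ 1, ∫_0^π sin²(nx) dx = ∫_0^π cos²(nx) dx = π/2; for n ≠ n', ∫_0^π sin(nx)sin(n'x) dx = ∫_0^π cos(nx)cos(n'x) dx = 0; and by product-to-sum, ∫_0^π sin(nx)cos(n'x) dx = ½∫_0^π [sin((n+n')x) + sin((n−n')x)] dx, which is 0 when n+n' is even and 2n/(n²−n'²) when n+n' is odd (it need not vanish on (0, π)).
  u² squared terms: (5)²·∫sin(5x)² dx = 25·π/2 = 25*π/2;  (1)²·∫cos(x)² dx = 1·π/2 = π/2.
  u² cross terms: 2·(5)·(1)·∫sin(5x)·cos(x) dx = 10·(0) = 0.
  So ∫_0^π u² dx = 25*π/2 + π/2 + 0 = 13*π.
  (u')² squared terms: (-1)²·∫sin(x)² dx = 1·π/2 = π/2;  (25)²·∫cos(5x)² dx = 625·π/2 = 625*π/2.
  (u')² cross terms: 2·(-1)·(25)·∫sin(x)·cos(5x) dx = -50·(0) = 0.
  So ∫_0^π (u')² dx = π/2 + 625*π/2 + 0 = 313*π.
||u||_{H^1}^2 = (13*π) + (313*π) = 326*π.


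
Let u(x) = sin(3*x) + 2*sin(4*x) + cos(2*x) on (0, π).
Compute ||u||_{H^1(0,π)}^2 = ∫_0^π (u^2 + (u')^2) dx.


||u||_{H^1(0,π)}^2 = 12 + 83*π/2

u'(x) = -2*sin(2*x) + 3*cos(3*x) + 8*cos(4*x).
Expand u² and (u')² and integrate term by term on (0, π), using: for integers n ≥ 1, ∫_0^π sin²(nx) dx = ∫_0^π cos²(nx) dx = π/2; for n ≠ n', ∫_0^π sin(nx)sin(n'x) dx = ∫_0^π cos(nx)cos(n'x) dx = 0; and by product-to-sum, ∫_0^π sin(nx)cos(n'x) dx = ½∫_0^π [sin((n+n')x) + sin((n−n')x)] dx, which is 0 when n+n' is even and 2n/(n²−n'²) when n+n' is odd (it need not vanish on (0, π)).
  u² squared terms: (2)²·∫sin(4x)² dx = 4·π/2 = 2*π;  (1)²·∫cos(2x)² dx = 1·π/2 = π/2;  (1)²·∫sin(3x)² dx = 1·π/2 = π/2.
  u² cross terms: 2·(2)·(1)·∫sin(4x)·cos(2x) dx = 4·(0) = 0;  2·(2)·(1)·∫sin(4x)·sin(3x) dx = 4·(0) = 0;  2·(1)·(1)·∫cos(2x)·sin(3x) dx = 2·(6/5) = 12/5.
  So ∫_0^π u² dx = 2*π + π/2 + π/2 + 0 + 0 + 12/5 = 12/5 + 3*π.
  (u')² squared terms: (-2)²·∫sin(2x)² dx = 4·π/2 = 2*π;  (3)²·∫cos(3x)² dx = 9·π/2 = 9*π/2;  (8)²·∫cos(4x)² dx = 64·π/2 = 32*π.
  (u')² cross terms: 2·(-2)·(3)·∫sin(2x)·cos(3x) dx = -12·(-4/5) = 48/5;  2·(-2)·(8)·∫sin(2x)·cos(4x) dx = -32·(0) = 0;  2·(3)·(8)·∫cos(3x)·cos(4x) dx = 48·(0) = 0.
  So ∫_0^π (u')² dx = 2*π + 9*π/2 + 32*π + 48/5 + 0 + 0 = 48/5 + 77*π/2.
||u||_{H^1}^2 = (12/5 + 3*π) + (48/5 + 77*π/2) = 12 + 83*π/2.


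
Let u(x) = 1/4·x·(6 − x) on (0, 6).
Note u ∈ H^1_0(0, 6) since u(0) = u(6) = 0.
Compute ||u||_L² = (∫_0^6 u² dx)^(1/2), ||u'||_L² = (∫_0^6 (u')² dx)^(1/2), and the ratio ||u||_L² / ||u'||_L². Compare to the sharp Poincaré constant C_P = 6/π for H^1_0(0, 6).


||u||_L² / ||u'||_L² = 3*sqrt(10)/5 < C_P = 6/π.

u(x) = 1/4·x·(6 − x), so u'(x) = 3/2 - x/2.
u(x) = 1/4·x·(6 − x) vanishes at x = 0 and x = 6, so u ∈ H^1_0(0, 6). Differentiate via the product rule and integrate the resulting polynomials term by term.
  ∫_0^6 u² dx = ∫_0^6 (x^4/16 - 3*x^3/4 + 9*x^2/4) dx. Term by term:
    ∫_0^6 x^4/16 dx = 486/5;  ∫_0^6 -3*x^3/4 dx = -243;  ∫_0^6 9*x^2/4 dx = 162.
  Sum: 486/5 − 243 + 162 = 81/5.
  ∫_0^6 (u')² dx = ∫_0^6 (x^2/4 - 3*x/2 + 9/4) dx. Term by term:
    ∫_0^6 x^2/4 dx = 18;  ∫_0^6 -3*x/2 dx = -27;  ∫_0^6 9/4 dx = 27/2.
  Sum: 18 − 27 + 27/2 = 9/2.
∫_0^6 u² dx = 81/5, so ||u||_L² = 9*sqrt(5)/5.
∫_0^6 (u')² dx = 9/2, so ||u'||_L² = 3*sqrt(2)/2.
Ratio ||u||_L² / ||u'||_L² = 3*sqrt(10)/5.
Sharp Poincaré constant on H^1_0(0, 6) is C_P = L/π = 6/π, achieved by sin(π/6·x).
A polynomial bump cannot attain the sharp Poincaré constant (only the first sine eigenfunction does), so the ratio is strictly less than C_P, consistent with ||u||_L² ≤ C_P ||u'||_L².


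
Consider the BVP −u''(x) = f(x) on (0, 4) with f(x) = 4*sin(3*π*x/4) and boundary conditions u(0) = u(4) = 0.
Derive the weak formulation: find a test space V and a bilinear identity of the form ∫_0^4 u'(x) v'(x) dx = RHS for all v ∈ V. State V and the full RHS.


V = H^1_0(0, 4) (so v(0) = v(4) = 0); weak form: ∫_0^4 u'v' dx = ∫_0^4 (4*sin(3*π*x/4)) v dx for all v ∈ V.

Multiply both sides by a test function v and integrate from 0 to 4:
  ∫_0^4 −u''(x) v(x) dx = ∫_0^4 f(x) v(x) dx.
Integrate the LHS by parts once:
  ∫_0^4 −u'' v dx = −[u'(x) v(x)]_0^4 + ∫_0^4 u'(x) v'(x) dx.
Thus ∫_0^4 u'(x) v'(x) dx = ∫_0^4 f(x) v(x) dx + [u'(x) v(x)]_0^4.
Choose V so that boundary terms are either known or forced to vanish.
u is Dirichlet: u(0) = u(4) = 0. Let V = H^1_0(0, 4); then v(0) = v(4) = 0, and [u' v]_0^4 = 0.
Weak formulation: find u (satisfying any essential BC) such that ∫_0^4 u'(x) v'(x) dx = ∫_0^4 f v dx for all v ∈ V.
Substituting f(x) = 4*sin(3*π*x/4), the right-hand side is ∫_0^4 (4*sin(3*π*x/4)) v dx.


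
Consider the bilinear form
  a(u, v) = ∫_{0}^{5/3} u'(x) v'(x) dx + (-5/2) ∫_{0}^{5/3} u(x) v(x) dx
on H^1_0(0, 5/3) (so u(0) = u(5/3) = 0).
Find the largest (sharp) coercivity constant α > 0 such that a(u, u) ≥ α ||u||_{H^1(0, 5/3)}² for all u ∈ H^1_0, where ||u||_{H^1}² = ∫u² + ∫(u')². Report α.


α = (-125 + 18*π^2)/(2*(25 + 9*π^2))

Coercivity of a(·,·) on H^1_0(0, 5/3) means a(u, u) ≥ α ||u||_{H^1}² for every u ∈ H^1_0.
The interval has length L = 5/3, and Poincaré/coercivity depend only on L. Here a(u, u) = ∫(u')² + (-5/2)·∫u².
Here c = -5/2 < 0 with |c| < (π/L)² = 9*π^2/25, so coercivity still holds. The condition a(u,u) ≥ α||u||_{H^1}² reads (1−α)∫(u')² ≥ (α−c)∫u². Any admissible α is ≤ 1 (rapidly oscillating u have ∫u²/∫(u')² → 0), and α = 1 would force 0 ≥ (1−c)∫u², impossible since c < 1; so 1−α > 0. By the sharp Poincaré inequality on H^1_0 of an interval of length L, ∫(u')² ≥ (π/L)²∫u² with equality for the first sine mode sin(π(x−x₀)/L) (x₀ the left endpoint), so the inequality holds for all u iff (1−α)(π/L)² ≥ α − c, i.e. α ≤ ((π/L)² + c)/((π/L)² + 1) = (1 + c(L/π)²)/(1 + (L/π)²). (Direct route, valid since c ≤ 0: Poincaré gives c∫u² ≥ c(L/π)²∫(u')², so a(u,u) ≥ (1 + c(L/π)²)∫(u')², while ||u||_{H^1}² ≤ (1 + (L/π)²)∫(u')²; dividing yields the same α.) With (π/L)² = 9*π^2/25 and c = -5/2, the largest admissible constant is α = ((π/L)² + c)/((π/L)² + 1).
Simplifying, α = (-125 + 18*π^2)/(2*(25 + 9*π^2)).


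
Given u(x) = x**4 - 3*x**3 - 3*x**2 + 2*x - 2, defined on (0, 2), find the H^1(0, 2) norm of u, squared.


||u||_{H^1}^2 = 105856/315

The H^1 norm (squared) on an interval (0, L) is
  ||u||_{H^1}^2 = ∫_0^L u(x)^2 dx + ∫_0^L u'(x)^2 dx.
Compute u'(x) = 4*x**3 - 9*x**2 - 6*x + 2.
Then u(x)^2 = x**8 - 6*x**7 + 3*x**6 + 22*x**5 - 7*x**4 + 16*x**2 - 8*x + 4 and u'(x)^2 = 16*x**6 - 72*x**5 + 33*x**4 + 124*x**3 - 24*x + 4.
Integrate each monomial from 0 to 2 using ∫_0^2 c·x^n dx = c·2^(n+1)/(n+1):
  ∫_0^2 u(x)^2 dx = ∫_0^2 (x^8 - 6*x^7 + 3*x^6 + 22*x^5 - 7*x^4 + 16*x^2 - 8*x + 4) dx. Term by term:
    ∫_0^2 x^8 dx = 512/9;  ∫_0^2 -6*x^7 dx = -192;  ∫_0^2 3*x^6 dx = 384/7;
    ∫_0^2 22*x^5 dx = 704/3;  ∫_0^2 -7*x^4 dx = -224/5;  ∫_0^2 16*x^2 dx = 128/3;
    ∫_0^2 -8*x dx = -16;  ∫_0^2 4 dx = 8.
  Sum: 512/9 − 192 + 384/7 + 704/3 − 224/5 + 128/3 − 16 + 8 = 45448/315.
  ∫_0^2 u'(x)^2 dx = ∫_0^2 (16*x^6 - 72*x^5 + 33*x^4 + 124*x^3 - 24*x + 4) dx. Term by term:
    ∫_0^2 16*x^6 dx = 2048/7;  ∫_0^2 -72*x^5 dx = -768;  ∫_0^2 33*x^4 dx = 1056/5;
    ∫_0^2 124*x^3 dx = 496;  ∫_0^2 -24*x dx = -48;  ∫_0^2 4 dx = 8.
  Sum: 2048/7 − 768 + 1056/5 + 496 − 48 + 8 = 6712/35.
Adding: ||u||_{H^1}^2 = 45448/315 + 6712/35 = 105856/315.


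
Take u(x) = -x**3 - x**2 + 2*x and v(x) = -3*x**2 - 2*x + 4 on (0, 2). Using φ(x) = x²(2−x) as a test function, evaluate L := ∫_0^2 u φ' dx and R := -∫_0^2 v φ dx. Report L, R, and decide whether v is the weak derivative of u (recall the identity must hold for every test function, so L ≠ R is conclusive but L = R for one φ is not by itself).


LHS = 104/15, RHS = 64/15. No, v is not the weak derivative of u.

u(x) = -x**3 - x**2 + 2*x, classical derivative u'(x) = -3*x**2 - 2*x + 2.
φ(x) = x²(2−x), so φ'(x) = x*(4 - 3*x).
Note φ(0) = φ(2) = 0, so the boundary term u·φ vanishes.
LHS = ∫_0^2 u(x) φ'(x) dx = ∫_0^2 (3*x^5 - x^4 - 10*x^3 + 8*x^2) dx. Term by term:
  ∫_0^2 3*x^5 dx = 32;  ∫_0^2 -x^4 dx = -32/5;  ∫_0^2 -10*x^3 dx = -40;
  ∫_0^2 8*x^2 dx = 64/3.
Sum: 32 − 32/5 − 40 + 64/3 = 104/15.
So LHS = 104/15.
∫_0^2 v(x) φ(x) dx = ∫_0^2 (3*x^5 - 4*x^4 - 8*x^3 + 8*x^2) dx. Term by term:
  ∫_0^2 3*x^5 dx = 32;  ∫_0^2 -4*x^4 dx = -128/5;  ∫_0^2 -8*x^3 dx = -32;
  ∫_0^2 8*x^2 dx = 64/3.
Sum: 32 − 128/5 − 32 + 64/3 = -64/15.
So RHS = -∫_0^2 v(x) φ(x) dx = 64/15.
LHS − RHS = 8/3 ≠ 0, so the identity fails.
(For a valid weak derivative the identity must hold for EVERY test function, in particular this one. The failure shows v is NOT the weak derivative of u.)
Correct weak derivative would be u'(x) = -3*x**2 - 2*x + 2.


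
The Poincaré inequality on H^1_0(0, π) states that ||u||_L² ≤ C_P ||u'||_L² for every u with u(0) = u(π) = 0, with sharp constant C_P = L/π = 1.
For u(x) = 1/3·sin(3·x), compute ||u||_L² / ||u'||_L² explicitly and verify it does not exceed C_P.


||u||_L² / ||u'||_L² = 1/3 < C_P = 1.

u(x) = 1/3·sin(3·x), so u'(x) = cos(3*x).
Writing u(x) = A·sin(kπx/L) with A = 1/3 and k = 3, use ∫_0^L sin²(kπx/L) dx = L/2 and ∫_0^L cos²(kπx/L) dx = L/2.
u² = 1/9·sin²(3·x) and (u')² = 1·cos²(3·x), and each of sin², cos² integrates to L/2 = π/2 over (0, π).
∫_0^π u² dx = π/18, so ||u||_L² = sqrt(2)*sqrt(π)/6.
∫_0^π (u')² dx = π/2, so ||u'||_L² = sqrt(2)*sqrt(π)/2.
Ratio ||u||_L² / ||u'||_L² = 1/3.
Sharp Poincaré constant on H^1_0(0, π) is C_P = L/π = 1, achieved by sin(x).
This is the k = 3 harmonic; the ratio L/(kπ) is strictly less than C_P = L/π, consistent with the sharp inequality ||u||_L² ≤ C_P ||u'||_L².


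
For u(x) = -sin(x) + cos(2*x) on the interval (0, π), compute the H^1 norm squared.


||u||_{H^1(0,π)}^2 = 20/3 + 7*π/2

u'(x) = -2*sin(2*x) - cos(x).
Expand u² and (u')² and integrate term by term on (0, π), using: for integers n ≥ 1, ∫_0^π sin²(nx) dx = ∫_0^π cos²(nx) dx = π/2; for n ≠ n', ∫_0^π sin(nx)sin(n'x) dx = ∫_0^π cos(nx)cos(n'x) dx = 0; and by product-to-sum, ∫_0^π sin(nx)cos(n'x) dx = ½∫_0^π [sin((n+n')x) + sin((n−n')x)] dx, which is 0 when n+n' is even and 2n/(n²−n'²) when n+n' is odd (it need not vanish on (0, π)).
  u² squared terms: (-1)²·∫sin(x)² dx = 1·π/2 = π/2;  (1)²·∫cos(2x)² dx = 1·π/2 = π/2.
  u² cross terms: 2·(-1)·(1)·∫sin(x)·cos(2x) dx = -2·(-2/3) = 4/3.
  So ∫_0^π u² dx = π/2 + π/2 + 4/3 = 4/3 + π.
  (u')² squared terms: (-1)²·∫cos(x)² dx = 1·π/2 = π/2;  (-2)²·∫sin(2x)² dx = 4·π/2 = 2*π.
  (u')² cross terms: 2·(-1)·(-2)·∫cos(x)·sin(2x) dx = 4·(4/3) = 16/3.
  So ∫_0^π (u')² dx = π/2 + 2*π + 16/3 = 16/3 + 5*π/2.
||u||_{H^1}^2 = (4/3 + π) + (16/3 + 5*π/2) = 20/3 + 7*π/2.


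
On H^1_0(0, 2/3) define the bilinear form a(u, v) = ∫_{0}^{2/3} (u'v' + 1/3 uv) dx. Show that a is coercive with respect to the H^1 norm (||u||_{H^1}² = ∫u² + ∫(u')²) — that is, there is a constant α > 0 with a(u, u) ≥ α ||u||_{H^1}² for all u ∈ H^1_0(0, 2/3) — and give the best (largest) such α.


α = (4 + 27*π^2)/(3*(4 + 9*π^2))

Coercivity of a(·,·) on H^1_0(0, 2/3) means a(u, u) ≥ α ||u||_{H^1}² for every u ∈ H^1_0.
The interval has length L = 2/3, and Poincaré/coercivity depend only on L. Here a(u, u) = ∫(u')² + (1/3)·∫u².
Here 0 < c = 1/3 < 1. The condition a(u,u) ≥ α||u||_{H^1}² reads (1−α)∫(u')² ≥ (α−c)∫u². Any admissible α is ≤ 1 (rapidly oscillating u have ∫u²/∫(u')² → 0), and α = 1 would force 0 ≥ (1−c)∫u², impossible since c < 1; so 1−α > 0. By the sharp Poincaré inequality on H^1_0 of an interval of length L, ∫(u')² ≥ (π/L)²∫u² with equality for the first sine mode sin(π(x−x₀)/L) (x₀ the left endpoint), so the inequality holds for all u iff (1−α)(π/L)² ≥ α − c, i.e. α ≤ ((π/L)² + c)/((π/L)² + 1) = (1 + c(L/π)²)/(1 + (L/π)²). With (π/L)² = 9*π^2/4 and c = 1/3, the largest admissible constant is α = ((π/L)² + c)/((π/L)² + 1).
Simplifying, α = (4 + 27*π^2)/(3*(4 + 9*π^2)).


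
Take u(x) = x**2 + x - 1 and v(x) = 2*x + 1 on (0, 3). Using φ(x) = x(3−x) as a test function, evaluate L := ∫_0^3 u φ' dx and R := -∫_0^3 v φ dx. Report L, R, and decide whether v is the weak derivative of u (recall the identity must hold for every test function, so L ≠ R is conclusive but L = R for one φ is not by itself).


LHS = -18, RHS = -18. Yes, v = u' weakly.

u(x) = x**2 + x - 1, classical derivative u'(x) = 2*x + 1.
φ(x) = x(3−x), so φ'(x) = 3 - 2*x.
Note φ(0) = φ(3) = 0, so the boundary term u·φ vanishes.
LHS = ∫_0^3 u(x) φ'(x) dx = ∫_0^3 (-2*x^3 + x^2 + 5*x - 3) dx. Term by term:
  ∫_0^3 -2*x^3 dx = -81/2;  ∫_0^3 x^2 dx = 9;  ∫_0^3 5*x dx = 45/2;
  ∫_0^3 -3 dx = -9.
Sum: -81/2 + 9 + 45/2 − 9 = -18.
So LHS = -18.
∫_0^3 v(x) φ(x) dx = ∫_0^3 (-2*x^3 + 5*x^2 + 3*x) dx. Term by term:
  ∫_0^3 -2*x^3 dx = -81/2;  ∫_0^3 5*x^2 dx = 45;  ∫_0^3 3*x dx = 27/2.
Sum: -81/2 + 45 + 27/2 = 18.
So RHS = -∫_0^3 v(x) φ(x) dx = -18.
LHS = RHS, so the identity holds for this test φ.
Moreover u is smooth here and v(x) = u'(x) = 2*x + 1 pointwise, so the identity holds for every test function. Hence v is the weak derivative of u.


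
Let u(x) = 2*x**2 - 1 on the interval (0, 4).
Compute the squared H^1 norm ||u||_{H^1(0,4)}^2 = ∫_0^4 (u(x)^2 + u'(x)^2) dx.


||u||_{H^1}^2 = 5396/5

The H^1 norm (squared) on an interval (0, L) is
  ||u||_{H^1}^2 = ∫_0^L u(x)^2 dx + ∫_0^L u'(x)^2 dx.
Compute u'(x) = 4*x.
Then u(x)^2 = 4*x**4 - 4*x**2 + 1 and u'(x)^2 = 16*x**2.
Integrate each monomial from 0 to 4 using ∫_0^4 c·x^n dx = c·4^(n+1)/(n+1):
  ∫_0^4 u(x)^2 dx = ∫_0^4 (4*x^4 - 4*x^2 + 1) dx. Term by term:
    ∫_0^4 4*x^4 dx = 4096/5;  ∫_0^4 -4*x^2 dx = -256/3;  ∫_0^4 1 dx = 4.
  Sum: 4096/5 − 256/3 + 4 = 11068/15.
  ∫_0^4 u'(x)^2 dx = ∫_0^4 (16*x^2) dx. Term by term:
    ∫_0^4 16*x^2 dx = 1024/3.
Adding: ||u||_{H^1}^2 = 11068/15 + 1024/3 = 5396/5.


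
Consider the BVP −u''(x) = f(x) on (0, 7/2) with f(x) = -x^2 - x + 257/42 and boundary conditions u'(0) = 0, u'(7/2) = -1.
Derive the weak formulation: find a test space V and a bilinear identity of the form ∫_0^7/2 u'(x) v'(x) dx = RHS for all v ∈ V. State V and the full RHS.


V = H^1(0, 7/2) (v unrestricted at boundary; u is determined up to an additive constant); weak form: ∫_0^7/2 u'v' dx = ∫_0^7/2 (-x^2 - x + 257/42) v dx − v(7/2) for all v ∈ V.

Multiply both sides by a test function v and integrate from 0 to 7/2:
  ∫_0^7/2 −u''(x) v(x) dx = ∫_0^7/2 f(x) v(x) dx.
Integrate the LHS by parts once:
  ∫_0^7/2 −u'' v dx = −[u'(x) v(x)]_0^7/2 + ∫_0^7/2 u'(x) v'(x) dx.
Thus ∫_0^7/2 u'(x) v'(x) dx = ∫_0^7/2 f(x) v(x) dx + [u'(x) v(x)]_0^7/2.
Choose V so that boundary terms are either known or forced to vanish.
u has inhomogeneous Neumann u'(0) = 0, u'(7/2) = -1. [u' v]_0^7/2 = (-1)·v(7/2) − (0)·v(0) = − v(7/2). Take V = H^1(0, 7/2); boundary term becomes part of RHS.
Weak formulation: find u (satisfying any essential BC) such that ∫_0^7/2 u'(x) v'(x) dx = ∫_0^7/2 f v dx − v(7/2) for all v ∈ V (Neumann data are natural BCs: they enter the RHS as boundary terms).
Substituting f(x) = -x^2 - x + 257/42, the right-hand side is ∫_0^7/2 (-x^2 - x + 257/42) v dx − v(7/2).
Compatibility check (pure Neumann): taking v ≡ 1 ∈ V gives 0 = ∫_0^7/2 f dx + (-1) − (0), i.e. ∫_0^7/2 f dx must equal u'(0) − u'(7/2) = 1. Indeed ∫_0^7/2 (-x^2 - x + 257/42) dx = 1, so the data are compatible. The solution is then unique only up to an additive constant (fix it e.g. by requiring ∫_0^7/2 u dx = 0).


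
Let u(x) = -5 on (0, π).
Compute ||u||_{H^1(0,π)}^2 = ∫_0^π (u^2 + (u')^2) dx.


||u||_{H^1(0,π)}^2 = 25*π

u'(x) = 0.
Expand u² and (u')² and integrate term by term on (0, π), using: for integers n ≥ 1, ∫_0^π sin²(nx) dx = ∫_0^π cos²(nx) dx = π/2; for n ≠ n', ∫_0^π sin(nx)sin(n'x) dx = ∫_0^π cos(nx)cos(n'x) dx = 0; and by product-to-sum, ∫_0^π sin(nx)cos(n'x) dx = ½∫_0^π [sin((n+n')x) + sin((n−n')x)] dx, which is 0 when n+n' is even and 2n/(n²−n'²) when n+n' is odd (it need not vanish on (0, π)). For the constant mode: ∫_0^π 1 dx = π, ∫_0^π cos(nx) dx = 0, ∫_0^π sin(nx) dx = (1−(−1)^n)/n.
  u² squared terms: (-5)²·∫1 dx = 25·π = 25*π.
  So ∫_0^π u² dx = 25*π.
  u' ≡ 0, so ∫_0^π (u')² dx = 0.
||u||_{H^1}^2 = (25*π) + (0) = 25*π.


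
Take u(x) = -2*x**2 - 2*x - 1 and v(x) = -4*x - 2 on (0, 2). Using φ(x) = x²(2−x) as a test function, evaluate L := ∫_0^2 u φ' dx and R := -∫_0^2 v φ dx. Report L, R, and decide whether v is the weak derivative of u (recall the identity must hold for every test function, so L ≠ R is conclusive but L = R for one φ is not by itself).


LHS = 136/15, RHS = 136/15. Yes, v = u' weakly.

u(x) = -2*x**2 - 2*x - 1, classical derivative u'(x) = -4*x - 2.
φ(x) = x²(2−x), so φ'(x) = x*(4 - 3*x).
Note φ(0) = φ(2) = 0, so the boundary term u·φ vanishes.
LHS = ∫_0^2 u(x) φ'(x) dx = ∫_0^2 (6*x^4 - 2*x^3 - 5*x^2 - 4*x) dx. Term by term:
  ∫_0^2 6*x^4 dx = 192/5;  ∫_0^2 -2*x^3 dx = -8;  ∫_0^2 -5*x^2 dx = -40/3;
  ∫_0^2 -4*x dx = -8.
Sum: 192/5 − 8 − 40/3 − 8 = 136/15.
So LHS = 136/15.
∫_0^2 v(x) φ(x) dx = ∫_0^2 (4*x^4 - 6*x^3 - 4*x^2) dx. Term by term:
  ∫_0^2 4*x^4 dx = 128/5;  ∫_0^2 -6*x^3 dx = -24;  ∫_0^2 -4*x^2 dx = -32/3.
Sum: 128/5 − 24 − 32/3 = -136/15.
So RHS = -∫_0^2 v(x) φ(x) dx = 136/15.
LHS = RHS, so the identity holds for this test φ.
Moreover u is smooth here and v(x) = u'(x) = -4*x - 2 pointwise, so the identity holds for every test function. Hence v is the weak derivative of u.


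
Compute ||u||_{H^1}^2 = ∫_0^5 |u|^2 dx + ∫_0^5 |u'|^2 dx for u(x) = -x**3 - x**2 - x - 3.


||u||_{H^1}^2 = 585425/21

The H^1 norm (squared) on an interval (0, L) is
  ||u||_{H^1}^2 = ∫_0^L u(x)^2 dx + ∫_0^L u'(x)^2 dx.
Compute u'(x) = -3*x**2 - 2*x - 1.
Then u(x)^2 = x**6 + 2*x**5 + 3*x**4 + 8*x**3 + 7*x**2 + 6*x + 9 and u'(x)^2 = 9*x**4 + 12*x**3 + 10*x**2 + 4*x + 1.
Integrate each monomial from 0 to 5 using ∫_0^5 c·x^n dx = c·5^(n+1)/(n+1):
  ∫_0^5 u(x)^2 dx = ∫_0^5 (x^6 + 2*x^5 + 3*x^4 + 8*x^3 + 7*x^2 + 6*x + 9) dx. Term by term:
    ∫_0^5 x^6 dx = 78125/7;  ∫_0^5 2*x^5 dx = 15625/3;  ∫_0^5 3*x^4 dx = 1875;
    ∫_0^5 8*x^3 dx = 1250;  ∫_0^5 7*x^2 dx = 875/3;  ∫_0^5 6*x dx = 75;
    ∫_0^5 9 dx = 45.
  Sum: 78125/7 + 15625/3 + 1875 + 1250 + 875/3 + 75 + 45 = 139340/7.
  ∫_0^5 u'(x)^2 dx = ∫_0^5 (9*x^4 + 12*x^3 + 10*x^2 + 4*x + 1) dx. Term by term:
    ∫_0^5 9*x^4 dx = 5625;  ∫_0^5 12*x^3 dx = 1875;  ∫_0^5 10*x^2 dx = 1250/3;
    ∫_0^5 4*x dx = 50;  ∫_0^5 1 dx = 5.
  Sum: 5625 + 1875 + 1250/3 + 50 + 5 = 23915/3.
Adding: ||u||_{H^1}^2 = 139340/7 + 23915/3 = 585425/21.


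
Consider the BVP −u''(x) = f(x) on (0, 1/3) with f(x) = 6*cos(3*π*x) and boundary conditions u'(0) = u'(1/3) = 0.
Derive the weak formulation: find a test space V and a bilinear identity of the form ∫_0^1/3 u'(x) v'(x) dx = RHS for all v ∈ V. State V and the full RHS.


V = H^1(0, 1/3) (no boundary constraint on v; u is determined up to an additive constant); weak form: ∫_0^1/3 u'v' dx = ∫_0^1/3 (6*cos(3*π*x)) v dx for all v ∈ V.

Multiply both sides by a test function v and integrate from 0 to 1/3:
  ∫_0^1/3 −u''(x) v(x) dx = ∫_0^1/3 f(x) v(x) dx.
Integrate the LHS by parts once:
  ∫_0^1/3 −u'' v dx = −[u'(x) v(x)]_0^1/3 + ∫_0^1/3 u'(x) v'(x) dx.
Thus ∫_0^1/3 u'(x) v'(x) dx = ∫_0^1/3 f(x) v(x) dx + [u'(x) v(x)]_0^1/3.
Choose V so that boundary terms are either known or forced to vanish.
u has homogeneous Neumann: u'(0) = u'(1/3) = 0. So [u' v]_0^1/3 = 0·v(1/3) − 0·v(0) = 0 for any v; take V = H^1(0, 1/3).
Weak formulation: find u (satisfying any essential BC) such that ∫_0^1/3 u'(x) v'(x) dx = ∫_0^1/3 f v dx for all v ∈ V (homogeneous Neumann, so boundary terms vanish).
Substituting f(x) = 6*cos(3*π*x), the right-hand side is ∫_0^1/3 (6*cos(3*π*x)) v dx.
Compatibility check (pure Neumann): taking v ≡ 1 ∈ V gives 0 = ∫_0^1/3 f dx + (0) − (0), i.e. ∫_0^1/3 f dx must equal u'(0) − u'(1/3) = 0. Indeed ∫_0^1/3 (6*cos(3*π*x)) dx = 0, so the data are compatible. The solution is then unique only up to an additive constant (fix it e.g. by requiring ∫_0^1/3 u dx = 0).


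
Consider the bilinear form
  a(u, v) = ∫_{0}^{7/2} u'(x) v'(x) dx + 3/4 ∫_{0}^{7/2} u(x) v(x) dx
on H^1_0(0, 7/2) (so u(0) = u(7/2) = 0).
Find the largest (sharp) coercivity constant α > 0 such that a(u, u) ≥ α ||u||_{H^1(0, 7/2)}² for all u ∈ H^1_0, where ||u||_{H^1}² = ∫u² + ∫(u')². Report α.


α = (147 + 16*π^2)/(4*(4*π^2 + 49))

Coercivity of a(·,·) on H^1_0(0, 7/2) means a(u, u) ≥ α ||u||_{H^1}² for every u ∈ H^1_0.
The interval has length L = 7/2, and Poincaré/coercivity depend only on L. Here a(u, u) = ∫(u')² + (3/4)·∫u².
Here 0 < c = 3/4 < 1. The condition a(u,u) ≥ α||u||_{H^1}² reads (1−α)∫(u')² ≥ (α−c)∫u². Any admissible α is ≤ 1 (rapidly oscillating u have ∫u²/∫(u')² → 0), and α = 1 would force 0 ≥ (1−c)∫u², impossible since c < 1; so 1−α > 0. By the sharp Poincaré inequality on H^1_0 of an interval of length L, ∫(u')² ≥ (π/L)²∫u² with equality for the first sine mode sin(π(x−x₀)/L) (x₀ the left endpoint), so the inequality holds for all u iff (1−α)(π/L)² ≥ α − c, i.e. α ≤ ((π/L)² + c)/((π/L)² + 1) = (1 + c(L/π)²)/(1 + (L/π)²). With (π/L)² = 4*π^2/49 and c = 3/4, the largest admissible constant is α = ((π/L)² + c)/((π/L)² + 1).
Simplifying, α = (147 + 16*π^2)/(4*(4*π^2 + 49)).


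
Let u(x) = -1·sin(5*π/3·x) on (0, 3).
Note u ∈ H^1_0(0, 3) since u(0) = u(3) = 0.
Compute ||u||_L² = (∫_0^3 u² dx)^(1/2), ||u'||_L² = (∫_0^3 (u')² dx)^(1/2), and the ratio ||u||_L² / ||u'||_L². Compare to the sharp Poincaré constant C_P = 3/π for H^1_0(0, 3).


||u||_L² / ||u'||_L² = 3/(5*π) < C_P = 3/π.

u(x) = -1·sin(5*π/3·x), so u'(x) = -5*π*cos(5*π*x/3)/3.
Writing u(x) = A·sin(kπx/L) with A = -1 and k = 5, use ∫_0^L sin²(kπx/L) dx = L/2 and ∫_0^L cos²(kπx/L) dx = L/2.
u² = 1·sin²(5*π/3·x) and (u')² = 25*π^2/9·cos²(5*π/3·x), and each of sin², cos² integrates to L/2 = 3/2 over (0, 3).
∫_0^3 u² dx = 3/2, so ||u||_L² = sqrt(6)/2.
∫_0^3 (u')² dx = 25*π^2/6, so ||u'||_L² = 5*sqrt(6)*π/6.
Ratio ||u||_L² / ||u'||_L² = 3/(5*π).
Sharp Poincaré constant on H^1_0(0, 3) is C_P = L/π = 3/π, achieved by sin(π/3·x).
This is the k = 5 harmonic; the ratio L/(kπ) is strictly less than C_P = L/π, consistent with the sharp inequality ||u||_L² ≤ C_P ||u'||_L².


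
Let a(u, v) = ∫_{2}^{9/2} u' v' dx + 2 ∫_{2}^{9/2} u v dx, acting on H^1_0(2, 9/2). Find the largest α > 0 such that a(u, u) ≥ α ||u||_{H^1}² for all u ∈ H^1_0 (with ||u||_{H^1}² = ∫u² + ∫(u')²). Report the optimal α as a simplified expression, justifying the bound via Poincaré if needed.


α = 1

Coercivity of a(·,·) on H^1_0(2, 9/2) means a(u, u) ≥ α ||u||_{H^1}² for every u ∈ H^1_0.
The interval has length L = 5/2, and Poincaré/coercivity depend only on L. Here a(u, u) = ∫(u')² + (2)·∫u².
Here c = 2 ≥ 1, so a(u,u) = ∫(u')² + c∫u² ≥ ∫(u')² + ∫u² = ||u||_{H^1}², i.e. α = 1 works. No larger α is possible: a(u,u) ≥ α||u||_{H^1}² means (1−α)∫(u')² ≥ (α−c)∫u², and for the modes u_n = sin(nπ(x−x₀)/L) (x₀ the left endpoint) one has ∫u_n²/∫(u_n')² = (L/(nπ))² → 0, so a(u_n,u_n)/||u_n||_{H^1}² → 1. Hence the optimal constant is α = 1.
Therefore α = 1.


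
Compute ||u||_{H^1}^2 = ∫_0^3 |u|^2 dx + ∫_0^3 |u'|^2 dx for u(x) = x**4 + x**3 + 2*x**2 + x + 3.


||u||_{H^1}^2 = 357351/20

The H^1 norm (squared) on an interval (0, L) is
  ||u||_{H^1}^2 = ∫_0^L u(x)^2 dx + ∫_0^L u'(x)^2 dx.
Compute u'(x) = 4*x**3 + 3*x**2 + 4*x + 1.
Then u(x)^2 = x**8 + 2*x**7 + 5*x**6 + 6*x**5 + 12*x**4 + 10*x**3 + 13*x**2 + 6*x + 9 and u'(x)^2 = 16*x**6 + 24*x**5 + 41*x**4 + 32*x**3 + 22*x**2 + 8*x + 1.
Integrate each monomial from 0 to 3 using ∫_0^3 c·x^n dx = c·3^(n+1)/(n+1):
  ∫_0^3 u(x)^2 dx = ∫_0^3 (x^8 + 2*x^7 + 5*x^6 + 6*x^5 + 12*x^4 + 10*x^3 + 13*x^2 + 6*x + 9) dx. Term by term:
    ∫_0^3 x^8 dx = 2187;  ∫_0^3 2*x^7 dx = 6561/4;  ∫_0^3 5*x^6 dx = 10935/7;
    ∫_0^3 6*x^5 dx = 729;  ∫_0^3 12*x^4 dx = 2916/5;  ∫_0^3 10*x^3 dx = 405/2;
    ∫_0^3 13*x^2 dx = 117;  ∫_0^3 6*x dx = 27;  ∫_0^3 9 dx = 27.
  Sum: 2187 + 6561/4 + 10935/7 + 729 + 2916/5 + 405/2 + 117 + 27 + 27 = 990513/140.
  ∫_0^3 u'(x)^2 dx = ∫_0^3 (16*x^6 + 24*x^5 + 41*x^4 + 32*x^3 + 22*x^2 + 8*x + 1) dx. Term by term:
    ∫_0^3 16*x^6 dx = 34992/7;  ∫_0^3 24*x^5 dx = 2916;  ∫_0^3 41*x^4 dx = 9963/5;
    ∫_0^3 32*x^3 dx = 648;  ∫_0^3 22*x^2 dx = 198;  ∫_0^3 8*x dx = 36;
    ∫_0^3 1 dx = 3.
  Sum: 34992/7 + 2916 + 9963/5 + 648 + 198 + 36 + 3 = 377736/35.
Adding: ||u||_{H^1}^2 = 990513/140 + 377736/35 = 357351/20.


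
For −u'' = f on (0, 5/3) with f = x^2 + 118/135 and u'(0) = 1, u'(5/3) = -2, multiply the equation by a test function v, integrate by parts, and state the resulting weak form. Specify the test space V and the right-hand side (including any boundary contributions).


V = H^1(0, 5/3) (v unrestricted at boundary; u is determined up to an additive constant); weak form: ∫_0^5/3 u'v' dx = ∫_0^5/3 (x^2 + 118/135) v dx − 2·v(5/3) − v(0) for all v ∈ V.

Multiply both sides by a test function v and integrate from 0 to 5/3:
  ∫_0^5/3 −u''(x) v(x) dx = ∫_0^5/3 f(x) v(x) dx.
Integrate the LHS by parts once:
  ∫_0^5/3 −u'' v dx = −[u'(x) v(x)]_0^5/3 + ∫_0^5/3 u'(x) v'(x) dx.
Thus ∫_0^5/3 u'(x) v'(x) dx = ∫_0^5/3 f(x) v(x) dx + [u'(x) v(x)]_0^5/3.
Choose V so that boundary terms are either known or forced to vanish.
u has inhomogeneous Neumann u'(0) = 1, u'(5/3) = -2. [u' v]_0^5/3 = (-2)·v(5/3) − (1)·v(0) = − 2·v(5/3) − v(0). Take V = H^1(0, 5/3); boundary term becomes part of RHS.
Weak formulation: find u (satisfying any essential BC) such that ∫_0^5/3 u'(x) v'(x) dx = ∫_0^5/3 f v dx − 2·v(5/3) − v(0) for all v ∈ V (Neumann data are natural BCs: they enter the RHS as boundary terms).
Substituting f(x) = x^2 + 118/135, the right-hand side is ∫_0^5/3 (x^2 + 118/135) v dx − 2·v(5/3) − v(0).
Compatibility check (pure Neumann): taking v ≡ 1 ∈ V gives 0 = ∫_0^5/3 f dx + (-2) − (1), i.e. ∫_0^5/3 f dx must equal u'(0) − u'(5/3) = 3. Indeed ∫_0^5/3 (x^2 + 118/135) dx = 3, so the data are compatible. The solution is then unique only up to an additive constant (fix it e.g. by requiring ∫_0^5/3 u dx = 0).


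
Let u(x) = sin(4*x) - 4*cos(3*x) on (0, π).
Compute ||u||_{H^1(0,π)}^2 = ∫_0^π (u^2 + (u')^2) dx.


||u||_{H^1(0,π)}^2 = -640/7 + 177*π/2

u'(x) = 12*sin(3*x) + 4*cos(4*x).
Expand u² and (u')² and integrate term by term on (0, π), using: for integers n ≥ 1, ∫_0^π sin²(nx) dx = ∫_0^π cos²(nx) dx = π/2; for n ≠ n', ∫_0^π sin(nx)sin(n'x) dx = ∫_0^π cos(nx)cos(n'x) dx = 0; and by product-to-sum, ∫_0^π sin(nx)cos(n'x) dx = ½∫_0^π [sin((n+n')x) + sin((n−n')x)] dx, which is 0 when n+n' is even and 2n/(n²−n'²) when n+n' is odd (it need not vanish on (0, π)).
  u² squared terms: (-4)²·∫cos(3x)² dx = 16·π/2 = 8*π;  (1)²·∫sin(4x)² dx = 1·π/2 = π/2.
  u² cross terms: 2·(-4)·(1)·∫cos(3x)·sin(4x) dx = -8·(8/7) = -64/7.
  So ∫_0^π u² dx = 8*π + π/2 − 64/7 = -64/7 + 17*π/2.
  (u')² squared terms: (4)²·∫cos(4x)² dx = 16·π/2 = 8*π;  (12)²·∫sin(3x)² dx = 144·π/2 = 72*π.
  (u')² cross terms: 2·(4)·(12)·∫cos(4x)·sin(3x) dx = 96·(-6/7) = -576/7.
  So ∫_0^π (u')² dx = 8*π + 72*π − 576/7 = -576/7 + 80*π.
||u||_{H^1}^2 = (-64/7 + 17*π/2) + (-576/7 + 80*π) = -640/7 + 177*π/2.


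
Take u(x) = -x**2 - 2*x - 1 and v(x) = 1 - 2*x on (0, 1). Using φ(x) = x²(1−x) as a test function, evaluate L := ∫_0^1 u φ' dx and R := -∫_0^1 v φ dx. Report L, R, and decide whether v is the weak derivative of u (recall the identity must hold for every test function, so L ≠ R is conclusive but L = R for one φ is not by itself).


LHS = 4/15, RHS = 1/60. No, v is not the weak derivative of u.

u(x) = -x**2 - 2*x - 1, classical derivative u'(x) = -2*x - 2.
φ(x) = x²(1−x), so φ'(x) = x*(2 - 3*x).
Note φ(0) = φ(1) = 0, so the boundary term u·φ vanishes.
LHS = ∫_0^1 u(x) φ'(x) dx = ∫_0^1 (3*x^4 + 4*x^3 - x^2 - 2*x) dx. Term by term:
  ∫_0^1 3*x^4 dx = 3/5;  ∫_0^1 4*x^3 dx = 1;  ∫_0^1 -x^2 dx = -1/3;
  ∫_0^1 -2*x dx = -1.
Sum: 3/5 + 1 − 1/3 − 1 = 4/15.
So LHS = 4/15.
∫_0^1 v(x) φ(x) dx = ∫_0^1 (2*x^4 - 3*x^3 + x^2) dx. Term by term:
  ∫_0^1 2*x^4 dx = 2/5;  ∫_0^1 -3*x^3 dx = -3/4;  ∫_0^1 x^2 dx = 1/3.
Sum: 2/5 − 3/4 + 1/3 = -1/60.
So RHS = -∫_0^1 v(x) φ(x) dx = 1/60.
LHS − RHS = 1/4 ≠ 0, so the identity fails.
(For a valid weak derivative the identity must hold for EVERY test function, in particular this one. The failure shows v is NOT the weak derivative of u.)
Correct weak derivative would be u'(x) = -2*x - 2.
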